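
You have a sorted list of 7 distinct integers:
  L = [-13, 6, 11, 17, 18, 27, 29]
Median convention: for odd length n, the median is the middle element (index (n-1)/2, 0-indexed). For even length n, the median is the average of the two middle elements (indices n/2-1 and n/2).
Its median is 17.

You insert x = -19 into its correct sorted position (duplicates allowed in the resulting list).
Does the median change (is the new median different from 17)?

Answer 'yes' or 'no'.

Old median = 17
Insert x = -19
New median = 14
Changed? yes

Answer: yes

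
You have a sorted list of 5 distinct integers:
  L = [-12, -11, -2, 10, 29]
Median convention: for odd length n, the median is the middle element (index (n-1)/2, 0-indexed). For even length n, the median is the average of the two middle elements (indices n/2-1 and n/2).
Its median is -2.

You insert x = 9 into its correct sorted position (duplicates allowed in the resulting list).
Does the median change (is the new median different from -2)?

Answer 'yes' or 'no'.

Answer: yes

Derivation:
Old median = -2
Insert x = 9
New median = 7/2
Changed? yes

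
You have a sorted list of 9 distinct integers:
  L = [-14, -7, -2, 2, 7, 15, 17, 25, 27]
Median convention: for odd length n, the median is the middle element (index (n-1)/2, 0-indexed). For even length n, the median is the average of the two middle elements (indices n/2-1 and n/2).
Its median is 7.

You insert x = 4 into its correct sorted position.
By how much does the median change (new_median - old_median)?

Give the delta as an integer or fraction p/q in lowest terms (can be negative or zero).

Answer: -3/2

Derivation:
Old median = 7
After inserting x = 4: new sorted = [-14, -7, -2, 2, 4, 7, 15, 17, 25, 27]
New median = 11/2
Delta = 11/2 - 7 = -3/2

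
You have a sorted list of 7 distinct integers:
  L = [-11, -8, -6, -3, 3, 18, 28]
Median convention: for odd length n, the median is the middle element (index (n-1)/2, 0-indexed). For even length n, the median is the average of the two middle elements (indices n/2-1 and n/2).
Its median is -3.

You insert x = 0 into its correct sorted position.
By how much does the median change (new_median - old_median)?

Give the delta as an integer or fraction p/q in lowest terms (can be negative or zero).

Old median = -3
After inserting x = 0: new sorted = [-11, -8, -6, -3, 0, 3, 18, 28]
New median = -3/2
Delta = -3/2 - -3 = 3/2

Answer: 3/2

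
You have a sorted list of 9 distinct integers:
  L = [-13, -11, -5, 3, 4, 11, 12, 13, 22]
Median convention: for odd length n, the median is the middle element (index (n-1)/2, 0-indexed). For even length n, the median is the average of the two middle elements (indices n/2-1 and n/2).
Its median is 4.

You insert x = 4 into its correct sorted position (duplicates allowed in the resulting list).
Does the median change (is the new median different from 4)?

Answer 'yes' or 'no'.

Old median = 4
Insert x = 4
New median = 4
Changed? no

Answer: no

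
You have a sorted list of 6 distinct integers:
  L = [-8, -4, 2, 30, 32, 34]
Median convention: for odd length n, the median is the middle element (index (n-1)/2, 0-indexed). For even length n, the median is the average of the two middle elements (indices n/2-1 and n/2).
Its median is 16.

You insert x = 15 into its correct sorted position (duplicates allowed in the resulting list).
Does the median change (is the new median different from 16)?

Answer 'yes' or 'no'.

Answer: yes

Derivation:
Old median = 16
Insert x = 15
New median = 15
Changed? yes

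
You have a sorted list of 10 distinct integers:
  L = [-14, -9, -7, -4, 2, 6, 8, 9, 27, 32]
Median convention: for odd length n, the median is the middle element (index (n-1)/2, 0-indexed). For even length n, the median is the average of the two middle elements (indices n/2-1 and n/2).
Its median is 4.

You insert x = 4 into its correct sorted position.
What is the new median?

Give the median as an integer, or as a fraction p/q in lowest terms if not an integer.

Answer: 4

Derivation:
Old list (sorted, length 10): [-14, -9, -7, -4, 2, 6, 8, 9, 27, 32]
Old median = 4
Insert x = 4
Old length even (10). Middle pair: indices 4,5 = 2,6.
New length odd (11). New median = single middle element.
x = 4: 5 elements are < x, 5 elements are > x.
New sorted list: [-14, -9, -7, -4, 2, 4, 6, 8, 9, 27, 32]
New median = 4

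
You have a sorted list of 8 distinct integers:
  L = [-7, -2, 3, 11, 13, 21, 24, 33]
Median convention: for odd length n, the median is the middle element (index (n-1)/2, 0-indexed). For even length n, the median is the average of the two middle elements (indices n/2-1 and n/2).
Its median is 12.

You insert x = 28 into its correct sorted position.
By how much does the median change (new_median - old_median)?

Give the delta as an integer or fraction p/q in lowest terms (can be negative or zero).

Old median = 12
After inserting x = 28: new sorted = [-7, -2, 3, 11, 13, 21, 24, 28, 33]
New median = 13
Delta = 13 - 12 = 1

Answer: 1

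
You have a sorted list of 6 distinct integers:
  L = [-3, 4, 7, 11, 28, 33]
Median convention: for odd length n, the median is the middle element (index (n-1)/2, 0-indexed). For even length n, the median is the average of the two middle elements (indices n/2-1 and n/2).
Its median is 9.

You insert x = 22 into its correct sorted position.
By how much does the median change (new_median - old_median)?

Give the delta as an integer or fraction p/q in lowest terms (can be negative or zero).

Answer: 2

Derivation:
Old median = 9
After inserting x = 22: new sorted = [-3, 4, 7, 11, 22, 28, 33]
New median = 11
Delta = 11 - 9 = 2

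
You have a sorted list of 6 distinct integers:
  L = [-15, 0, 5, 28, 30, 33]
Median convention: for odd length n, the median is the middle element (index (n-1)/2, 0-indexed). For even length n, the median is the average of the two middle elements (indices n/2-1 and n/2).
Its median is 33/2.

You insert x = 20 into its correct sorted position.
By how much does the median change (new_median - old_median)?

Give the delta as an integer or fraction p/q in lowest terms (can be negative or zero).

Answer: 7/2

Derivation:
Old median = 33/2
After inserting x = 20: new sorted = [-15, 0, 5, 20, 28, 30, 33]
New median = 20
Delta = 20 - 33/2 = 7/2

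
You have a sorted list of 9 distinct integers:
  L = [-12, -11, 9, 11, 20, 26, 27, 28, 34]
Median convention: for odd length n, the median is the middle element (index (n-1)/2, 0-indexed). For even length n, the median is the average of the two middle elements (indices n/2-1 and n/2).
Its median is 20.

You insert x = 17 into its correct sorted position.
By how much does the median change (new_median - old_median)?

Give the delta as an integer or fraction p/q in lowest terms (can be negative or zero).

Answer: -3/2

Derivation:
Old median = 20
After inserting x = 17: new sorted = [-12, -11, 9, 11, 17, 20, 26, 27, 28, 34]
New median = 37/2
Delta = 37/2 - 20 = -3/2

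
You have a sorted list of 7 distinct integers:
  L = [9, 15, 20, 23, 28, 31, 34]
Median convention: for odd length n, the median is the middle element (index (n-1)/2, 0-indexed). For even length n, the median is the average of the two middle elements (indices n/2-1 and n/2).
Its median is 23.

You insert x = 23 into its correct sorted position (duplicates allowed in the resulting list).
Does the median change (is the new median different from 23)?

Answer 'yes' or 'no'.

Old median = 23
Insert x = 23
New median = 23
Changed? no

Answer: no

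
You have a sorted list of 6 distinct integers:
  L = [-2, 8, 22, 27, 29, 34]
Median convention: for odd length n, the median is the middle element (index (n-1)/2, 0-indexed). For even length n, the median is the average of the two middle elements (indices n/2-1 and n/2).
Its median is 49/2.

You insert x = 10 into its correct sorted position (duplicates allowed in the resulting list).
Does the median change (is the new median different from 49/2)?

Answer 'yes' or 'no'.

Old median = 49/2
Insert x = 10
New median = 22
Changed? yes

Answer: yes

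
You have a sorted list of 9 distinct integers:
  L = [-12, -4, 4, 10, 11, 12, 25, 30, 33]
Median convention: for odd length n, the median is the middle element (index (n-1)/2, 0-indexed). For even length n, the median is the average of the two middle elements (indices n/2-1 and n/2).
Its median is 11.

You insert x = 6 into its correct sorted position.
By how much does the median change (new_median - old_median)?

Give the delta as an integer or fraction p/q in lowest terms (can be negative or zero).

Answer: -1/2

Derivation:
Old median = 11
After inserting x = 6: new sorted = [-12, -4, 4, 6, 10, 11, 12, 25, 30, 33]
New median = 21/2
Delta = 21/2 - 11 = -1/2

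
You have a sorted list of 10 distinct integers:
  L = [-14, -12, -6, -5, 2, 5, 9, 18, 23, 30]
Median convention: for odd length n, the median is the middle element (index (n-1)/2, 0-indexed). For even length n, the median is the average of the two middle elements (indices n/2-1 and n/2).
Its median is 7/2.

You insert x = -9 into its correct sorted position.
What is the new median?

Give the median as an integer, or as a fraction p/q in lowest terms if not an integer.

Answer: 2

Derivation:
Old list (sorted, length 10): [-14, -12, -6, -5, 2, 5, 9, 18, 23, 30]
Old median = 7/2
Insert x = -9
Old length even (10). Middle pair: indices 4,5 = 2,5.
New length odd (11). New median = single middle element.
x = -9: 2 elements are < x, 8 elements are > x.
New sorted list: [-14, -12, -9, -6, -5, 2, 5, 9, 18, 23, 30]
New median = 2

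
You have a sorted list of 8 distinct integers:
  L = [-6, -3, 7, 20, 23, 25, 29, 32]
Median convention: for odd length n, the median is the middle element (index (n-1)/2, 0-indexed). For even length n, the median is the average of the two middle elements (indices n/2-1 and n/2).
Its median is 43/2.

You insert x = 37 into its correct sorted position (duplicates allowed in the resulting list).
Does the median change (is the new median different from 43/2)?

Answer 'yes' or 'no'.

Answer: yes

Derivation:
Old median = 43/2
Insert x = 37
New median = 23
Changed? yes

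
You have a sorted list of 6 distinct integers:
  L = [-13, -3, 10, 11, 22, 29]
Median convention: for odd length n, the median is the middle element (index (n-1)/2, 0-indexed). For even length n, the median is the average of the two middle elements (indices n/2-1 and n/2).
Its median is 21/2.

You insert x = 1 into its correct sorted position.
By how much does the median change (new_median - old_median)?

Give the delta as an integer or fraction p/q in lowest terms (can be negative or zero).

Old median = 21/2
After inserting x = 1: new sorted = [-13, -3, 1, 10, 11, 22, 29]
New median = 10
Delta = 10 - 21/2 = -1/2

Answer: -1/2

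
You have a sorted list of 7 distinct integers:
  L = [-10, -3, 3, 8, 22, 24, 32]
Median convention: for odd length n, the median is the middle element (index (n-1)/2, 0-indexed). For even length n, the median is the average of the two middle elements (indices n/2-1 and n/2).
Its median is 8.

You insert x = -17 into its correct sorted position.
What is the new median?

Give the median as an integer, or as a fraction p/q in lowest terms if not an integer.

Answer: 11/2

Derivation:
Old list (sorted, length 7): [-10, -3, 3, 8, 22, 24, 32]
Old median = 8
Insert x = -17
Old length odd (7). Middle was index 3 = 8.
New length even (8). New median = avg of two middle elements.
x = -17: 0 elements are < x, 7 elements are > x.
New sorted list: [-17, -10, -3, 3, 8, 22, 24, 32]
New median = 11/2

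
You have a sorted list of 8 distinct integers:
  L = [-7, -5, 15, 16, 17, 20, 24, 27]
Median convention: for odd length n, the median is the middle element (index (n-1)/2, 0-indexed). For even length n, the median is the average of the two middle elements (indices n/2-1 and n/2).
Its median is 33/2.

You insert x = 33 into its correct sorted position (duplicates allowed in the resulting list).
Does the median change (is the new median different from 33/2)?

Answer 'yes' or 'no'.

Answer: yes

Derivation:
Old median = 33/2
Insert x = 33
New median = 17
Changed? yes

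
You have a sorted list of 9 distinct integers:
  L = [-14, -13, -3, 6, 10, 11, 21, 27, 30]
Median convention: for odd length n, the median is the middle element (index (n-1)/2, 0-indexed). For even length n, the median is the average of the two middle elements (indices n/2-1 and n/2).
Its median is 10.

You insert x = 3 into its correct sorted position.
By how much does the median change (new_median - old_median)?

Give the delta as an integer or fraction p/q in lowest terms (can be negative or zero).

Old median = 10
After inserting x = 3: new sorted = [-14, -13, -3, 3, 6, 10, 11, 21, 27, 30]
New median = 8
Delta = 8 - 10 = -2

Answer: -2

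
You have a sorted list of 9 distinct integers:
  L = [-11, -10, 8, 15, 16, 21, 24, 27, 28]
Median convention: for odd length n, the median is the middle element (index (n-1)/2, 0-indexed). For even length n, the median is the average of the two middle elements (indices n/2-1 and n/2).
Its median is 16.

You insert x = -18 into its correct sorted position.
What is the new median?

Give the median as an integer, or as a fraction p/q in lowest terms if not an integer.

Answer: 31/2

Derivation:
Old list (sorted, length 9): [-11, -10, 8, 15, 16, 21, 24, 27, 28]
Old median = 16
Insert x = -18
Old length odd (9). Middle was index 4 = 16.
New length even (10). New median = avg of two middle elements.
x = -18: 0 elements are < x, 9 elements are > x.
New sorted list: [-18, -11, -10, 8, 15, 16, 21, 24, 27, 28]
New median = 31/2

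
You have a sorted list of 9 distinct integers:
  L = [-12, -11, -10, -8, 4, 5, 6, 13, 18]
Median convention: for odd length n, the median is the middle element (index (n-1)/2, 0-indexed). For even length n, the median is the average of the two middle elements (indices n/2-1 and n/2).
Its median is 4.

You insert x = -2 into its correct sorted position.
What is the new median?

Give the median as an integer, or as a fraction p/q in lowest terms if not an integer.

Old list (sorted, length 9): [-12, -11, -10, -8, 4, 5, 6, 13, 18]
Old median = 4
Insert x = -2
Old length odd (9). Middle was index 4 = 4.
New length even (10). New median = avg of two middle elements.
x = -2: 4 elements are < x, 5 elements are > x.
New sorted list: [-12, -11, -10, -8, -2, 4, 5, 6, 13, 18]
New median = 1

Answer: 1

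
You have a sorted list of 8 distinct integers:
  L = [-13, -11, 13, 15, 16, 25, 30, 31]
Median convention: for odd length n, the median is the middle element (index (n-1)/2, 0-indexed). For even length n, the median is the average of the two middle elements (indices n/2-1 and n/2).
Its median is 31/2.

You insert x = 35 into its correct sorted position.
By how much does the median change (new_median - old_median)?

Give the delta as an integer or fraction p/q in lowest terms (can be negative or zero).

Old median = 31/2
After inserting x = 35: new sorted = [-13, -11, 13, 15, 16, 25, 30, 31, 35]
New median = 16
Delta = 16 - 31/2 = 1/2

Answer: 1/2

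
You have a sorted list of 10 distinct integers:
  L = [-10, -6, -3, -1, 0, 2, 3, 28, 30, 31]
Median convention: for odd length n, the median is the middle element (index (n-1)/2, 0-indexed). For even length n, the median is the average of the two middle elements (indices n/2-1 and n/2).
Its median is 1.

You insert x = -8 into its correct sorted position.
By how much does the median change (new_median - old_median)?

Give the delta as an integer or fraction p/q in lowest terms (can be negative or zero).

Answer: -1

Derivation:
Old median = 1
After inserting x = -8: new sorted = [-10, -8, -6, -3, -1, 0, 2, 3, 28, 30, 31]
New median = 0
Delta = 0 - 1 = -1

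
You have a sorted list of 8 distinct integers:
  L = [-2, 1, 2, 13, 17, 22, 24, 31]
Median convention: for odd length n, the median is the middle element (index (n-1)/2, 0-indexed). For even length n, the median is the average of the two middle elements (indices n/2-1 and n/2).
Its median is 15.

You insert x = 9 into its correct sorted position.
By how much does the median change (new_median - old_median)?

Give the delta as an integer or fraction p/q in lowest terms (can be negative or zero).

Answer: -2

Derivation:
Old median = 15
After inserting x = 9: new sorted = [-2, 1, 2, 9, 13, 17, 22, 24, 31]
New median = 13
Delta = 13 - 15 = -2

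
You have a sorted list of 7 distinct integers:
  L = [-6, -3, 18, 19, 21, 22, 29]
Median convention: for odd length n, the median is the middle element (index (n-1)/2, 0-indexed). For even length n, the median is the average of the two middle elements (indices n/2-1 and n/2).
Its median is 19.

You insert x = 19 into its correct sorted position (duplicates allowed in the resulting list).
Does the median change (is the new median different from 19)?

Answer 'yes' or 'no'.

Answer: no

Derivation:
Old median = 19
Insert x = 19
New median = 19
Changed? no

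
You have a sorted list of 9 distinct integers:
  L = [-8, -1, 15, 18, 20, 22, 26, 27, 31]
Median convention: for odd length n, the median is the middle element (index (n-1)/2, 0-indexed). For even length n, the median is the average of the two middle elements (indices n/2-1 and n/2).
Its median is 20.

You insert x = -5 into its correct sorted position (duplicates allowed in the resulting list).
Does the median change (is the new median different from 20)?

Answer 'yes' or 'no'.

Answer: yes

Derivation:
Old median = 20
Insert x = -5
New median = 19
Changed? yes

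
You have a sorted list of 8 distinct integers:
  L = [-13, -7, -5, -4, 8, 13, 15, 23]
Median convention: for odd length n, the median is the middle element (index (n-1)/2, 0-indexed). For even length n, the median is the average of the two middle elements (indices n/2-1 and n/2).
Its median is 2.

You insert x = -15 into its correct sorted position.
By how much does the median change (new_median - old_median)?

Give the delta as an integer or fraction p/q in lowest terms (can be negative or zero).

Old median = 2
After inserting x = -15: new sorted = [-15, -13, -7, -5, -4, 8, 13, 15, 23]
New median = -4
Delta = -4 - 2 = -6

Answer: -6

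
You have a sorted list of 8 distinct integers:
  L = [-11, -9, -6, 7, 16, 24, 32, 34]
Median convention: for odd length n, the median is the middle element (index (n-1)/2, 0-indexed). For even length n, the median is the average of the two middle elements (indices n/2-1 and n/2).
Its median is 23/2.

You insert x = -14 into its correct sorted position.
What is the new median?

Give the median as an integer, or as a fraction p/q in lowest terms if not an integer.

Old list (sorted, length 8): [-11, -9, -6, 7, 16, 24, 32, 34]
Old median = 23/2
Insert x = -14
Old length even (8). Middle pair: indices 3,4 = 7,16.
New length odd (9). New median = single middle element.
x = -14: 0 elements are < x, 8 elements are > x.
New sorted list: [-14, -11, -9, -6, 7, 16, 24, 32, 34]
New median = 7

Answer: 7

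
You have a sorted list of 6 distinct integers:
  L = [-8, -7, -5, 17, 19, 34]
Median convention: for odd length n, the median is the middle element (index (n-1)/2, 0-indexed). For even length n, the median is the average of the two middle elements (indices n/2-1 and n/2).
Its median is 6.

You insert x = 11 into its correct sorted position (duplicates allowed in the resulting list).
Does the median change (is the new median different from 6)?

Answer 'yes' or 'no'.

Answer: yes

Derivation:
Old median = 6
Insert x = 11
New median = 11
Changed? yes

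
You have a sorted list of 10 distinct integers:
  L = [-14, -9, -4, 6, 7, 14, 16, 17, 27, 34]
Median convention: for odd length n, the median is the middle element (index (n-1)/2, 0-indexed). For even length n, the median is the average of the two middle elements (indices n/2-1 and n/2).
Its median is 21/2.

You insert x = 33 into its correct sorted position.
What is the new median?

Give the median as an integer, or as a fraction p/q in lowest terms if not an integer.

Answer: 14

Derivation:
Old list (sorted, length 10): [-14, -9, -4, 6, 7, 14, 16, 17, 27, 34]
Old median = 21/2
Insert x = 33
Old length even (10). Middle pair: indices 4,5 = 7,14.
New length odd (11). New median = single middle element.
x = 33: 9 elements are < x, 1 elements are > x.
New sorted list: [-14, -9, -4, 6, 7, 14, 16, 17, 27, 33, 34]
New median = 14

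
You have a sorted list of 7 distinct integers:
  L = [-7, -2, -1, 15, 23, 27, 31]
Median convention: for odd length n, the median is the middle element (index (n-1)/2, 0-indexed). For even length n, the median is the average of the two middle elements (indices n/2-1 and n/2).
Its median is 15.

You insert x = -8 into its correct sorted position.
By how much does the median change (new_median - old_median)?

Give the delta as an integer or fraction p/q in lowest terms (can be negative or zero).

Old median = 15
After inserting x = -8: new sorted = [-8, -7, -2, -1, 15, 23, 27, 31]
New median = 7
Delta = 7 - 15 = -8

Answer: -8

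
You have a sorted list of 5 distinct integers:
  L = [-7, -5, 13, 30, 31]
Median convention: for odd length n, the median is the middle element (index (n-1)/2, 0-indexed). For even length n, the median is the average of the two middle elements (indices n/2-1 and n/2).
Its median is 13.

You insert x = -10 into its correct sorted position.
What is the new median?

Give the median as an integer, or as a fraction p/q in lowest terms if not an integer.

Old list (sorted, length 5): [-7, -5, 13, 30, 31]
Old median = 13
Insert x = -10
Old length odd (5). Middle was index 2 = 13.
New length even (6). New median = avg of two middle elements.
x = -10: 0 elements are < x, 5 elements are > x.
New sorted list: [-10, -7, -5, 13, 30, 31]
New median = 4

Answer: 4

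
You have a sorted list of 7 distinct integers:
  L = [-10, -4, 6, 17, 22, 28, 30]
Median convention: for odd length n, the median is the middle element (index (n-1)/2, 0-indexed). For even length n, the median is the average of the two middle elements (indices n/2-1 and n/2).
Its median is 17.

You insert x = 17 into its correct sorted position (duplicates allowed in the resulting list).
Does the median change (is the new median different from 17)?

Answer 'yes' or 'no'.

Old median = 17
Insert x = 17
New median = 17
Changed? no

Answer: no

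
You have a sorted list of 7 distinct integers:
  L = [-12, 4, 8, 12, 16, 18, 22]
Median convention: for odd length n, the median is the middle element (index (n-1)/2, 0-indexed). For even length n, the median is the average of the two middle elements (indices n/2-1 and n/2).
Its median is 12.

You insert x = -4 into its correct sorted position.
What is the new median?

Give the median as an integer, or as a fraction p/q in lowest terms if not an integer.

Answer: 10

Derivation:
Old list (sorted, length 7): [-12, 4, 8, 12, 16, 18, 22]
Old median = 12
Insert x = -4
Old length odd (7). Middle was index 3 = 12.
New length even (8). New median = avg of two middle elements.
x = -4: 1 elements are < x, 6 elements are > x.
New sorted list: [-12, -4, 4, 8, 12, 16, 18, 22]
New median = 10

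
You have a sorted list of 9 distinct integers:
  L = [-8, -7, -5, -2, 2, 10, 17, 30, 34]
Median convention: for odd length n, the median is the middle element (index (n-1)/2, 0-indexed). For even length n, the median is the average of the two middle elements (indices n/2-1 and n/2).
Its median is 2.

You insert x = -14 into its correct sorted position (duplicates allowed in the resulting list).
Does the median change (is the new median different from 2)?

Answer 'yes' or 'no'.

Old median = 2
Insert x = -14
New median = 0
Changed? yes

Answer: yes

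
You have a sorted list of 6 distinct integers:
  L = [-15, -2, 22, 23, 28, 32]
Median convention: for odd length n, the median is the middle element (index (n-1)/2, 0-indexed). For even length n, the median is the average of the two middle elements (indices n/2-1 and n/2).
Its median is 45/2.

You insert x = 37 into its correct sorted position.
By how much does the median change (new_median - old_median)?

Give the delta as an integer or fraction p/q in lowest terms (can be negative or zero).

Answer: 1/2

Derivation:
Old median = 45/2
After inserting x = 37: new sorted = [-15, -2, 22, 23, 28, 32, 37]
New median = 23
Delta = 23 - 45/2 = 1/2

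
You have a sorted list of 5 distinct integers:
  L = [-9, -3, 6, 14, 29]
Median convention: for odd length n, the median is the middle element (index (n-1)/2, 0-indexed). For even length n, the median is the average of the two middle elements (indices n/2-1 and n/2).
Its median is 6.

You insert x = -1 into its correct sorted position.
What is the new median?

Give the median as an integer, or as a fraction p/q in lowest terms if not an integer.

Answer: 5/2

Derivation:
Old list (sorted, length 5): [-9, -3, 6, 14, 29]
Old median = 6
Insert x = -1
Old length odd (5). Middle was index 2 = 6.
New length even (6). New median = avg of two middle elements.
x = -1: 2 elements are < x, 3 elements are > x.
New sorted list: [-9, -3, -1, 6, 14, 29]
New median = 5/2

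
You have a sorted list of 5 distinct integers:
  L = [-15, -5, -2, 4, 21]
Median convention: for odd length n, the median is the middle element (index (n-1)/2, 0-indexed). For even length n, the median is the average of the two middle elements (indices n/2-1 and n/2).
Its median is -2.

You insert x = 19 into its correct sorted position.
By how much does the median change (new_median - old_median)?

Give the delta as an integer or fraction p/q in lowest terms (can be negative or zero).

Answer: 3

Derivation:
Old median = -2
After inserting x = 19: new sorted = [-15, -5, -2, 4, 19, 21]
New median = 1
Delta = 1 - -2 = 3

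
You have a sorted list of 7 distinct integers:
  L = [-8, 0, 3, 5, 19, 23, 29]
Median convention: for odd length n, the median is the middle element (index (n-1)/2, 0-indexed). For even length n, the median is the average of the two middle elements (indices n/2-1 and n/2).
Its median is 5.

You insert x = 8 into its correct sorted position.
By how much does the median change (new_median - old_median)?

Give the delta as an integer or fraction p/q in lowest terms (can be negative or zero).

Old median = 5
After inserting x = 8: new sorted = [-8, 0, 3, 5, 8, 19, 23, 29]
New median = 13/2
Delta = 13/2 - 5 = 3/2

Answer: 3/2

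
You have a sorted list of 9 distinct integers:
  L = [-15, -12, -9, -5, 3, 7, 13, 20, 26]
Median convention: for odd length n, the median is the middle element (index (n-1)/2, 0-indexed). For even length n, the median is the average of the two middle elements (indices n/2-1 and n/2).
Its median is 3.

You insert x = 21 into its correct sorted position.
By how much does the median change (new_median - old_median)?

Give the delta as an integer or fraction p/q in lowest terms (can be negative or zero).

Old median = 3
After inserting x = 21: new sorted = [-15, -12, -9, -5, 3, 7, 13, 20, 21, 26]
New median = 5
Delta = 5 - 3 = 2

Answer: 2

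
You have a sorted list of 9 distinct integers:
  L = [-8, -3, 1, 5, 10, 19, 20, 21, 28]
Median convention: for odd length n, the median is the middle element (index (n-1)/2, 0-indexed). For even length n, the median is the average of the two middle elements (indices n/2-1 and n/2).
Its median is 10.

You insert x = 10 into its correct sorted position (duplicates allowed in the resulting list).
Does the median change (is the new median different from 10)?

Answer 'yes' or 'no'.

Answer: no

Derivation:
Old median = 10
Insert x = 10
New median = 10
Changed? no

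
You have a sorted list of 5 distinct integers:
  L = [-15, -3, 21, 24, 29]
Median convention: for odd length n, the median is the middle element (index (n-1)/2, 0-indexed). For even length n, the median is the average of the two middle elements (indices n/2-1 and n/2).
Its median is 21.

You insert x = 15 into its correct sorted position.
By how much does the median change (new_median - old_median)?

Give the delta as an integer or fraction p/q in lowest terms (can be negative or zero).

Old median = 21
After inserting x = 15: new sorted = [-15, -3, 15, 21, 24, 29]
New median = 18
Delta = 18 - 21 = -3

Answer: -3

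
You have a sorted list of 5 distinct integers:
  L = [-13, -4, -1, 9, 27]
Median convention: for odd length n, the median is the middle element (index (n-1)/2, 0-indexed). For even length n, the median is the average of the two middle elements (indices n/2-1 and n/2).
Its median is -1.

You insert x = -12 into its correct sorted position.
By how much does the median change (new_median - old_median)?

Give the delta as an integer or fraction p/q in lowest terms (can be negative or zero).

Old median = -1
After inserting x = -12: new sorted = [-13, -12, -4, -1, 9, 27]
New median = -5/2
Delta = -5/2 - -1 = -3/2

Answer: -3/2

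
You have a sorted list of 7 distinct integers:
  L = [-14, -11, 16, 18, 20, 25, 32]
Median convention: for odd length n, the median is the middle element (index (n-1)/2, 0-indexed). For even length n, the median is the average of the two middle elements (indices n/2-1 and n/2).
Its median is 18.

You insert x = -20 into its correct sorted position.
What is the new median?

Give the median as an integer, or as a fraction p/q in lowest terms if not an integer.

Old list (sorted, length 7): [-14, -11, 16, 18, 20, 25, 32]
Old median = 18
Insert x = -20
Old length odd (7). Middle was index 3 = 18.
New length even (8). New median = avg of two middle elements.
x = -20: 0 elements are < x, 7 elements are > x.
New sorted list: [-20, -14, -11, 16, 18, 20, 25, 32]
New median = 17

Answer: 17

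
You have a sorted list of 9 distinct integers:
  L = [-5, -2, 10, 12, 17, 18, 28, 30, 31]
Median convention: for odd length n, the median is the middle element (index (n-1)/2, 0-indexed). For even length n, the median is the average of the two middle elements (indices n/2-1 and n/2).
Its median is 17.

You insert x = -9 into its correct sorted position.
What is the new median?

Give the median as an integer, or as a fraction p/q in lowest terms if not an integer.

Answer: 29/2

Derivation:
Old list (sorted, length 9): [-5, -2, 10, 12, 17, 18, 28, 30, 31]
Old median = 17
Insert x = -9
Old length odd (9). Middle was index 4 = 17.
New length even (10). New median = avg of two middle elements.
x = -9: 0 elements are < x, 9 elements are > x.
New sorted list: [-9, -5, -2, 10, 12, 17, 18, 28, 30, 31]
New median = 29/2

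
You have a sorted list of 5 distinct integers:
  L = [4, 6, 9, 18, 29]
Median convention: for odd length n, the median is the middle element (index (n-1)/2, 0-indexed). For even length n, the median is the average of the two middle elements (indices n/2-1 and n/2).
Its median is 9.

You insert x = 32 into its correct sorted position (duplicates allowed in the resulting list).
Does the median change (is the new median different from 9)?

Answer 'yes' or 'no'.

Old median = 9
Insert x = 32
New median = 27/2
Changed? yes

Answer: yes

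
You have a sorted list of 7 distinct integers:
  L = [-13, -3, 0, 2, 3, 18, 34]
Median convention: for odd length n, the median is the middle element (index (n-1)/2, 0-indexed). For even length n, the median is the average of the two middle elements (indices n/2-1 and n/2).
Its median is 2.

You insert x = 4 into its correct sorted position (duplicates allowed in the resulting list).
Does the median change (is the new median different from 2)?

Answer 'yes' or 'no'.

Answer: yes

Derivation:
Old median = 2
Insert x = 4
New median = 5/2
Changed? yes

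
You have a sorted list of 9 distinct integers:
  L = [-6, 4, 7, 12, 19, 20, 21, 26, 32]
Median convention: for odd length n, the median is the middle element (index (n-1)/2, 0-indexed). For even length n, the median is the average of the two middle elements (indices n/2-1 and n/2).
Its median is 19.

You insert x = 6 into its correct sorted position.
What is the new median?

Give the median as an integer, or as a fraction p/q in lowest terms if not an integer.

Old list (sorted, length 9): [-6, 4, 7, 12, 19, 20, 21, 26, 32]
Old median = 19
Insert x = 6
Old length odd (9). Middle was index 4 = 19.
New length even (10). New median = avg of two middle elements.
x = 6: 2 elements are < x, 7 elements are > x.
New sorted list: [-6, 4, 6, 7, 12, 19, 20, 21, 26, 32]
New median = 31/2

Answer: 31/2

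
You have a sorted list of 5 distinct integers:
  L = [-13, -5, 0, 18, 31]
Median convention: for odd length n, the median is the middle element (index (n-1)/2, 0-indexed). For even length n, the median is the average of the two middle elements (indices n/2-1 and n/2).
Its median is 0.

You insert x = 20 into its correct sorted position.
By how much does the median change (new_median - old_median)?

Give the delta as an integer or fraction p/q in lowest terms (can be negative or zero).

Answer: 9

Derivation:
Old median = 0
After inserting x = 20: new sorted = [-13, -5, 0, 18, 20, 31]
New median = 9
Delta = 9 - 0 = 9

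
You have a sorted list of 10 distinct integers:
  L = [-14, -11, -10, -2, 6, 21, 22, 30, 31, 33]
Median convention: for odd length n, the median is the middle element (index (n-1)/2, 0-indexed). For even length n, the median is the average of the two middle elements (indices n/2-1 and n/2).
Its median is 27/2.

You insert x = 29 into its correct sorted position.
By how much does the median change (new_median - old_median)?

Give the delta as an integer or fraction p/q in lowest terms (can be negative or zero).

Answer: 15/2

Derivation:
Old median = 27/2
After inserting x = 29: new sorted = [-14, -11, -10, -2, 6, 21, 22, 29, 30, 31, 33]
New median = 21
Delta = 21 - 27/2 = 15/2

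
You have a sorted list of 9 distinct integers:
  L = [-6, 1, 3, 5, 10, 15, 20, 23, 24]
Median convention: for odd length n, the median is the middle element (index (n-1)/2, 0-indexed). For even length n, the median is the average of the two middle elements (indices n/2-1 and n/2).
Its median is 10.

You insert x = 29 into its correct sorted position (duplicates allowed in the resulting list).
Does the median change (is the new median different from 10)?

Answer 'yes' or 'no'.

Old median = 10
Insert x = 29
New median = 25/2
Changed? yes

Answer: yes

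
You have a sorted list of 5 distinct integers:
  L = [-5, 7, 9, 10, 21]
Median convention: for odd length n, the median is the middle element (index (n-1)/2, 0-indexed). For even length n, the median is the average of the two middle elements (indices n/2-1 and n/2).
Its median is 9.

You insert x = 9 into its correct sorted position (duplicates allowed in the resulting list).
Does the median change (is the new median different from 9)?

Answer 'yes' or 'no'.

Old median = 9
Insert x = 9
New median = 9
Changed? no

Answer: no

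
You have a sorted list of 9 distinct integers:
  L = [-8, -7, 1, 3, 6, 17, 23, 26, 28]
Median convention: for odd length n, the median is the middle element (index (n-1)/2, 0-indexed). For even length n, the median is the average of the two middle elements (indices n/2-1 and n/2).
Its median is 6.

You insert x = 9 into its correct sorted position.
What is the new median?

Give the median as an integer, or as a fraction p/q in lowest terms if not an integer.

Old list (sorted, length 9): [-8, -7, 1, 3, 6, 17, 23, 26, 28]
Old median = 6
Insert x = 9
Old length odd (9). Middle was index 4 = 6.
New length even (10). New median = avg of two middle elements.
x = 9: 5 elements are < x, 4 elements are > x.
New sorted list: [-8, -7, 1, 3, 6, 9, 17, 23, 26, 28]
New median = 15/2

Answer: 15/2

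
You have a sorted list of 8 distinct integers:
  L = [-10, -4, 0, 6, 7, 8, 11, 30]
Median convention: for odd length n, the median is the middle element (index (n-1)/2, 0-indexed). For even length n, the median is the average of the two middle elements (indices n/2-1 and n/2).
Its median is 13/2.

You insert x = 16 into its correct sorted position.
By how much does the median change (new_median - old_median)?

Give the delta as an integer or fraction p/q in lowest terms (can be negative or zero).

Old median = 13/2
After inserting x = 16: new sorted = [-10, -4, 0, 6, 7, 8, 11, 16, 30]
New median = 7
Delta = 7 - 13/2 = 1/2

Answer: 1/2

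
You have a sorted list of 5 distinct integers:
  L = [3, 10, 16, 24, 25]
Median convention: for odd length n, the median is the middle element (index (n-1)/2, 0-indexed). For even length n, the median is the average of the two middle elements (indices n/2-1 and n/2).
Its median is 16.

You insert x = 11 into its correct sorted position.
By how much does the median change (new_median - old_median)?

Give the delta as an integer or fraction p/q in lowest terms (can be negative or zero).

Old median = 16
After inserting x = 11: new sorted = [3, 10, 11, 16, 24, 25]
New median = 27/2
Delta = 27/2 - 16 = -5/2

Answer: -5/2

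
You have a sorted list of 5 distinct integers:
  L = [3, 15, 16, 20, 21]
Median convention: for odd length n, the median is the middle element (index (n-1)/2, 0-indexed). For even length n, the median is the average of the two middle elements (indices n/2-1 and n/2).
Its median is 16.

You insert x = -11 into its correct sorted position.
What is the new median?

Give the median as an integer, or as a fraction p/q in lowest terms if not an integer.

Answer: 31/2

Derivation:
Old list (sorted, length 5): [3, 15, 16, 20, 21]
Old median = 16
Insert x = -11
Old length odd (5). Middle was index 2 = 16.
New length even (6). New median = avg of two middle elements.
x = -11: 0 elements are < x, 5 elements are > x.
New sorted list: [-11, 3, 15, 16, 20, 21]
New median = 31/2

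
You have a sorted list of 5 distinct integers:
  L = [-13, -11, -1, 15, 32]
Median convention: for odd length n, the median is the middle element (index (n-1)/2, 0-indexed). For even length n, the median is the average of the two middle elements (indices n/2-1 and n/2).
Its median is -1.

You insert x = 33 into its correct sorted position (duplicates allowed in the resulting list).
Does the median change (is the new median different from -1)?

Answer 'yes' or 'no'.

Answer: yes

Derivation:
Old median = -1
Insert x = 33
New median = 7
Changed? yes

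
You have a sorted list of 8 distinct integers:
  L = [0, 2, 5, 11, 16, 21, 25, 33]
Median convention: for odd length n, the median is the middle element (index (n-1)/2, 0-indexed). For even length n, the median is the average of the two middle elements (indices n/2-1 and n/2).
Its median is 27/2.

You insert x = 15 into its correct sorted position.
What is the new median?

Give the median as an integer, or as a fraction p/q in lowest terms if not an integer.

Old list (sorted, length 8): [0, 2, 5, 11, 16, 21, 25, 33]
Old median = 27/2
Insert x = 15
Old length even (8). Middle pair: indices 3,4 = 11,16.
New length odd (9). New median = single middle element.
x = 15: 4 elements are < x, 4 elements are > x.
New sorted list: [0, 2, 5, 11, 15, 16, 21, 25, 33]
New median = 15

Answer: 15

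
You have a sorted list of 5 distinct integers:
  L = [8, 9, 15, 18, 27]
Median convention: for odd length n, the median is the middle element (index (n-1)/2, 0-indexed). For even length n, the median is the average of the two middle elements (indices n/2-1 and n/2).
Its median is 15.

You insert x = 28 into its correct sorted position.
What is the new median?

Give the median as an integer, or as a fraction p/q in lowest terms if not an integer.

Old list (sorted, length 5): [8, 9, 15, 18, 27]
Old median = 15
Insert x = 28
Old length odd (5). Middle was index 2 = 15.
New length even (6). New median = avg of two middle elements.
x = 28: 5 elements are < x, 0 elements are > x.
New sorted list: [8, 9, 15, 18, 27, 28]
New median = 33/2

Answer: 33/2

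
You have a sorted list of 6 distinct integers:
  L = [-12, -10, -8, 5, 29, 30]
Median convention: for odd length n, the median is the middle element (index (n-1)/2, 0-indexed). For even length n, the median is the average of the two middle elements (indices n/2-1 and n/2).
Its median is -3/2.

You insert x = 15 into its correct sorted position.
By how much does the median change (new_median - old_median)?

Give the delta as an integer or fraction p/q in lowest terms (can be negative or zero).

Answer: 13/2

Derivation:
Old median = -3/2
After inserting x = 15: new sorted = [-12, -10, -8, 5, 15, 29, 30]
New median = 5
Delta = 5 - -3/2 = 13/2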